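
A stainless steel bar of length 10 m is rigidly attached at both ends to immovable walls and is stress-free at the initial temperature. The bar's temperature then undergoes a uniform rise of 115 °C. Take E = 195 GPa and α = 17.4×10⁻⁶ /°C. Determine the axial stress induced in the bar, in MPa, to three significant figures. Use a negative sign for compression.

-390 MPa

Free thermal expansion αLΔT = 17.4e-6 · 10000 · 115 = 20.01 mm.
The walls impose strain ε = −(20.01)/10000 = -2.0010e-03; σ = Eε = 195000 · -2.0010e-03 = -390.2 MPa.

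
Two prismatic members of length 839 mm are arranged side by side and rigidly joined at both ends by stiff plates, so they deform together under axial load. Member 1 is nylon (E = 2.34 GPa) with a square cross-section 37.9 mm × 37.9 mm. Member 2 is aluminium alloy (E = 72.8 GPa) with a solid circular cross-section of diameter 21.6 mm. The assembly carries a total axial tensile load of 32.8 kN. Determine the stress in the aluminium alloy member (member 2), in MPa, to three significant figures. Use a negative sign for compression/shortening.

79.5 MPa

A_1 = 1436 mm².
A_2 = 366.4 mm².
Equal strain + equilibrium ⇒ each member carries load in proportion to AE: A₁E₁ = 3361000 N, A₂E₂ = 26680000 N, ΣAE = 30040000 N.
σ₂ = P·E₂/ΣAE = 32800·72800/30040000 = 79.49 MPa.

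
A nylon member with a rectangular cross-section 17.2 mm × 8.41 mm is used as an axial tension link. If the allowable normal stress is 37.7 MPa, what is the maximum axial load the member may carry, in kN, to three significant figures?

A = 144.7 mm².
P_max = σ_allow · A = 37.7 · 144.7 = 5453 N = 5.453 kN.

5.45 kN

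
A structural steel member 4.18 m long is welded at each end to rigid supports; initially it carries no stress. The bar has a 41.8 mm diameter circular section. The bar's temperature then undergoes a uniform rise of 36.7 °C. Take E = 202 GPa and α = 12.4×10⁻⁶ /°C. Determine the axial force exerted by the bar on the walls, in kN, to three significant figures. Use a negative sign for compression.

-126 kN

Free thermal expansion αLΔT = 12.4e-6 · 4180 · 36.7 = 1.902 mm.
The walls impose strain ε = −(1.902)/4180 = -4.5508e-04; σ = Eε = 202000 · -4.5508e-04 = -91.93 MPa.
Wall reaction R = σ·A = -91.93·1372 = -126100 N = -126.1 kN.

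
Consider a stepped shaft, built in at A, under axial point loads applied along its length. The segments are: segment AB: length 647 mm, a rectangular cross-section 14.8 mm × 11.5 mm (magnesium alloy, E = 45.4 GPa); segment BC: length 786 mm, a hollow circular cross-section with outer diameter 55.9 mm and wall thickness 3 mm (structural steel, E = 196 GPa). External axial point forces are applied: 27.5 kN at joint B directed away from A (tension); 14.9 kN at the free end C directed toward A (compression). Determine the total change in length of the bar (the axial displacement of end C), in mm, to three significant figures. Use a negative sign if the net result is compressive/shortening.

Internal axial forces (sectioning from the free end, tension +): N_BC = -14.9 kN, N_AB = 12.6 kN.
A_AB = 170.2 mm².
A_BC = 498.6 mm².
δ_AB = 12600·647/(170.2·45400) = 1.055 mm
δ_BC = -14900·786/(498.6·196000) = -0.1198 mm
δ = Σδ_i = 0.9352 mm.

0.935 mm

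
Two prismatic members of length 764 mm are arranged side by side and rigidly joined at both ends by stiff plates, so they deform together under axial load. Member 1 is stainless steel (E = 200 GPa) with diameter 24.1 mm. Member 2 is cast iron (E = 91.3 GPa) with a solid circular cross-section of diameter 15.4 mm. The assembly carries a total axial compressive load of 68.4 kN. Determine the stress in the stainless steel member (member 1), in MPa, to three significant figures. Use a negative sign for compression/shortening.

A_1 = 456.2 mm².
A_2 = 186.3 mm².
Equal strain + equilibrium ⇒ each member carries load in proportion to AE: A₁E₁ = 91230000 N, A₂E₂ = 17010000 N, ΣAE = 108200000 N.
σ₁ = P·E₁/ΣAE = -68400·200000/108200000 = -126.4 MPa.

-126 MPa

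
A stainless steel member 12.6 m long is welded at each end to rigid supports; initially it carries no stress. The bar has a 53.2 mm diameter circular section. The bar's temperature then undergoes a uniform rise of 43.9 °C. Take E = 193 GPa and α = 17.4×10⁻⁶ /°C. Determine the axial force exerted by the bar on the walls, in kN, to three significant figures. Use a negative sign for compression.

-328 kN

Free thermal expansion αLΔT = 17.4e-6 · 12600 · 43.9 = 9.625 mm.
The walls impose strain ε = −(9.625)/12600 = -7.6386e-04; σ = Eε = 193000 · -7.6386e-04 = -147.4 MPa.
Wall reaction R = σ·A = -147.4·2223 = -327700 N = -327.7 kN.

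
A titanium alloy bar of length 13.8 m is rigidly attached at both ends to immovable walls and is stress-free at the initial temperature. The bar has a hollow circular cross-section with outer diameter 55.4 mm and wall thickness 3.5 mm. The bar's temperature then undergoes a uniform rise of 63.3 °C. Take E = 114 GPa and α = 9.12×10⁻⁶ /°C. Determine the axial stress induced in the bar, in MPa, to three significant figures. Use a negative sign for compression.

-65.8 MPa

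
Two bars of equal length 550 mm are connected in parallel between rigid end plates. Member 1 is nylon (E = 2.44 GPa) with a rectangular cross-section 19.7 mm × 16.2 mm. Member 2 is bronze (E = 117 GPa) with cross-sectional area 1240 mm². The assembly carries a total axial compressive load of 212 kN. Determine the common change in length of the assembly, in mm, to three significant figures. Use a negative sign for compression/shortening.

-0.799 mm

A_1 = 319.1 mm².
Equal strain + equilibrium ⇒ each member carries load in proportion to AE: A₁E₁ = 778700 N, A₂E₂ = 145100000 N, ΣAE = 145900000 N.
δ = PL/ΣAE = -212000·550/145900000 = -0.7994 mm.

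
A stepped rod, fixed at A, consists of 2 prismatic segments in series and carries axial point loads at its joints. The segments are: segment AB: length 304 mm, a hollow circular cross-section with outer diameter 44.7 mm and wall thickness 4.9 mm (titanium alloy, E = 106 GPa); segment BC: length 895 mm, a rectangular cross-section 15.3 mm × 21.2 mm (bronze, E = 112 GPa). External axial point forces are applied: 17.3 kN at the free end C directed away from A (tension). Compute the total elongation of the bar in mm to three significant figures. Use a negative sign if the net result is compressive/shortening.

Internal axial forces (sectioning from the free end, tension +): N_BC = 17.3 kN, N_AB = 17.3 kN.
A_AB = 612.7 mm².
A_BC = 324.4 mm².
δ_AB = 17300·304/(612.7·106000) = 0.08098 mm
δ_BC = 17300·895/(324.4·112000) = 0.4262 mm
δ = Σδ_i = 0.5072 mm.

0.507 mm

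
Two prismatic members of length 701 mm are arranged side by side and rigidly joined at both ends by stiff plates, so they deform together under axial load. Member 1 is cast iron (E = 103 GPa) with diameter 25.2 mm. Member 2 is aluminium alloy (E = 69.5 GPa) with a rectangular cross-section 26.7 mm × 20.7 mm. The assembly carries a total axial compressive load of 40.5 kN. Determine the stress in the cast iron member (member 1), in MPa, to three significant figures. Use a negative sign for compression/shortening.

-46.5 MPa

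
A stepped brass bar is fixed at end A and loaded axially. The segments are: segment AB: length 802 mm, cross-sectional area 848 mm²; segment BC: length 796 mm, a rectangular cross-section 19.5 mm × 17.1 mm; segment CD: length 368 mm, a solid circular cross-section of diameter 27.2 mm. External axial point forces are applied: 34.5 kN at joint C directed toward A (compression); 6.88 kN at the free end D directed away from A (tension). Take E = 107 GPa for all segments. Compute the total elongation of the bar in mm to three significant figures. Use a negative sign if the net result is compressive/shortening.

Internal axial forces (sectioning from the free end, tension +): N_CD = 6.88 kN, N_BC = -27.62 kN, N_AB = -27.62 kN.
A_BC = 333.5 mm².
A_CD = 581.1 mm².
δ_AB = -27620·802/(848·107000) = -0.2441 mm
δ_BC = -27620·796/(333.5·107000) = -0.6162 mm
δ_CD = 6880·368/(581.1·107000) = 0.04072 mm
δ = Σδ_i = -0.8196 mm.

-0.820 mm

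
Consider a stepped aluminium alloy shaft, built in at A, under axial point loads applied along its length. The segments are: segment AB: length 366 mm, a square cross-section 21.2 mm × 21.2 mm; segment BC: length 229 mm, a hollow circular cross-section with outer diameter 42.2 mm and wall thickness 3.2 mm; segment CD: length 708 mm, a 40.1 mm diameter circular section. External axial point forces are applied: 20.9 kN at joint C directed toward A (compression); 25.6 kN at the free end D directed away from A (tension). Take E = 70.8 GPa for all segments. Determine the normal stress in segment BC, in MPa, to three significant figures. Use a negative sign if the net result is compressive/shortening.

Internal axial forces (sectioning from the free end, tension +): N_CD = 25.6 kN, N_BC = 4.7 kN, N_AB = 4.7 kN.
A_BC = 392.1 mm².
σ_BC = N_BC/A_BC = 4700/392.1 = 11.99 MPa.

12.0 MPa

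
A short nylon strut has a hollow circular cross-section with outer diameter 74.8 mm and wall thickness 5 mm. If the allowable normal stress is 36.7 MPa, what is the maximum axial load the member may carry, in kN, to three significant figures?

40.2 kN

A = 1096 mm².
P_max = σ_allow · A = 36.7 · 1096 = 40240 N = 40.24 kN.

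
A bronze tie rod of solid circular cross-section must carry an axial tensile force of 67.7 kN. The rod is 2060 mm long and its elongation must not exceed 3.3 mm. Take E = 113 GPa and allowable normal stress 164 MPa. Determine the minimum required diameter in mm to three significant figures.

22.9 mm

Required area A ≥ P/σ_allow = 67700/164 = 412.8 mm².
For a solid circular section, d ≥ √(4A/π) = 22.93 mm.
Elongation limit: A ≥ PL/(Eδ_allow) = 67700·2060/(113000·3.3) = 374 mm² ⇒ d ≥ 21.82 mm.
The stress limit governs.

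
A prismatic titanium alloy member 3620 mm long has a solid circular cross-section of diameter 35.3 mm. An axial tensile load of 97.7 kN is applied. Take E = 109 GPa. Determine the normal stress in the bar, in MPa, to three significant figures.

A = 978.7 mm².
σ = N/A = 97700/978.7 = 99.83 MPa.

99.8 MPa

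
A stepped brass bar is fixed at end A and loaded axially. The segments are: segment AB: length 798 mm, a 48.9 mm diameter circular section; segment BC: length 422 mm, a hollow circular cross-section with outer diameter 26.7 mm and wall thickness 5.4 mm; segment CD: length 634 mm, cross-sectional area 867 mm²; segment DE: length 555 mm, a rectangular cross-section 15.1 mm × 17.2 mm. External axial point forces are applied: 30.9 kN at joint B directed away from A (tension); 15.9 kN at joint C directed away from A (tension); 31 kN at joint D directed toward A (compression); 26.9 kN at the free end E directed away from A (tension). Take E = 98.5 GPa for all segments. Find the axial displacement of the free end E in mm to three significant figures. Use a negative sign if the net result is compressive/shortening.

0.877 mm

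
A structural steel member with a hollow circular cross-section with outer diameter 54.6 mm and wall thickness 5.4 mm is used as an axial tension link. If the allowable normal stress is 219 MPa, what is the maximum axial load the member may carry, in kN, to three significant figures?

183 kN

A = 834.7 mm².
P_max = σ_allow · A = 219 · 834.7 = 182800 N = 182.8 kN.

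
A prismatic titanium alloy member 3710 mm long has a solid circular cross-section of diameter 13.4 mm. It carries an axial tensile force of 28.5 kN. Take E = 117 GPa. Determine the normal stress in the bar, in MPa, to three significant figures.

202 MPa

A = 141 mm².
σ = N/A = 28500/141 = 202.1 MPa.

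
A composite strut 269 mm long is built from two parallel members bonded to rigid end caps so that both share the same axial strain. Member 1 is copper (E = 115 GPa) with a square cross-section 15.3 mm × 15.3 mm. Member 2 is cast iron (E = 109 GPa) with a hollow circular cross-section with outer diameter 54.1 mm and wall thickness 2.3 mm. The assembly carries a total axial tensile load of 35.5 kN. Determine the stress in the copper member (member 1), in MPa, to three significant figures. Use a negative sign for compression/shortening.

A_1 = 234.1 mm².
A_2 = 374.3 mm².
Equal strain + equilibrium ⇒ each member carries load in proportion to AE: A₁E₁ = 26920000 N, A₂E₂ = 40800000 N, ΣAE = 67720000 N.
σ₁ = P·E₁/ΣAE = 35500·115000/67720000 = 60.29 MPa.

60.3 MPa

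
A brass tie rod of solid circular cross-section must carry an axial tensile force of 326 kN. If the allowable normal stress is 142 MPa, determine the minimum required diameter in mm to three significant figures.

54.1 mm

Required area A ≥ P/σ_allow = 326000/142 = 2296 mm².
For a solid circular section, d ≥ √(4A/π) = 54.07 mm.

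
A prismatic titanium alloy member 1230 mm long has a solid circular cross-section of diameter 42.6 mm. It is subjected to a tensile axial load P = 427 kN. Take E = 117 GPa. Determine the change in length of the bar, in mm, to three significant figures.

A = 1425 mm².
δ_mech = NL/(AE) = 427000·1230/(1425·117000) = 3.149 mm.

3.15 mm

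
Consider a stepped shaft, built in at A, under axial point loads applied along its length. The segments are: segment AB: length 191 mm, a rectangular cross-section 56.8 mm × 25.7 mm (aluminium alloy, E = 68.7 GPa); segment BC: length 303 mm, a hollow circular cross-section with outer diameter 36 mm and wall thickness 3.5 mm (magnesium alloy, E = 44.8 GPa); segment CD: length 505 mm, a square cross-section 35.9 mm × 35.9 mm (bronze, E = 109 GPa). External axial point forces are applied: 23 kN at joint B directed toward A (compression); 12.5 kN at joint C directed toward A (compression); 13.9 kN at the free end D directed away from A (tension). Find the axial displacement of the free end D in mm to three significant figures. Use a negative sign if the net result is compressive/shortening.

Internal axial forces (sectioning from the free end, tension +): N_CD = 13.9 kN, N_BC = 1.4 kN, N_AB = -21.6 kN.
A_AB = 1460 mm².
A_BC = 357.4 mm².
A_CD = 1289 mm².
δ_AB = -21600·191/(1460·68700) = -0.04114 mm
δ_BC = 1400·303/(357.4·44800) = 0.0265 mm
δ_CD = 13900·505/(1289·109000) = 0.04997 mm
δ = Σδ_i = 0.03533 mm.

0.0353 mm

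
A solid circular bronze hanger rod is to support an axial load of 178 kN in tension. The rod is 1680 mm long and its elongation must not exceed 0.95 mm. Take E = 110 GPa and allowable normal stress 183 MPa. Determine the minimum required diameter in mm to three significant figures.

Required area A ≥ P/σ_allow = 178000/183 = 972.7 mm².
For a solid circular section, d ≥ √(4A/π) = 35.19 mm.
Elongation limit: A ≥ PL/(Eδ_allow) = 178000·1680/(110000·0.95) = 2862 mm² ⇒ d ≥ 60.36 mm.
The elongation limit governs.

60.4 mm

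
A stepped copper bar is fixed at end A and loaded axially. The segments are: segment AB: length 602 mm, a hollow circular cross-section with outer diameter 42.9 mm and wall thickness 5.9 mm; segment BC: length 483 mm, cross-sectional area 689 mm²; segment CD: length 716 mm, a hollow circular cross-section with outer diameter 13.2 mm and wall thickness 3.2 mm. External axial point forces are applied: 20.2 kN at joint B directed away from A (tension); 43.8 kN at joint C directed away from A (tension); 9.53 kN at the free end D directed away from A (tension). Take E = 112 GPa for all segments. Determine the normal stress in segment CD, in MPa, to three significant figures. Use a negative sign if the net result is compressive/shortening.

Internal axial forces (sectioning from the free end, tension +): N_CD = 9.53 kN, N_BC = 53.33 kN, N_AB = 73.53 kN.
A_CD = 100.5 mm².
σ_CD = N_CD/A_CD = 9530/100.5 = 94.8 MPa.

94.8 MPa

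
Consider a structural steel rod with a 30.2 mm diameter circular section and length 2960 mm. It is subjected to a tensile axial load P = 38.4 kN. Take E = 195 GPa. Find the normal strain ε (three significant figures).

2.75e-04

A = 716.3 mm².
σ = N/A = 53.61 MPa; ε = σ/E = 53.61/195000 = 2.749e-04.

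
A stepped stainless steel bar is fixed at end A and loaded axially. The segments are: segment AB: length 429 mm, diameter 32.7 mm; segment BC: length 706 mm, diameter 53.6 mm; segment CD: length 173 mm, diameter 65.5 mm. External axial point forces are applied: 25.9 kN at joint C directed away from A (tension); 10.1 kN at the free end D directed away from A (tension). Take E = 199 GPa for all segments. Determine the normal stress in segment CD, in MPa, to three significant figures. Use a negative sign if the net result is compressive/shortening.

3.00 MPa

Internal axial forces (sectioning from the free end, tension +): N_CD = 10.1 kN, N_BC = 36 kN, N_AB = 36 kN.
A_CD = 3370 mm².
σ_CD = N_CD/A_CD = 10100/3370 = 2.997 MPa.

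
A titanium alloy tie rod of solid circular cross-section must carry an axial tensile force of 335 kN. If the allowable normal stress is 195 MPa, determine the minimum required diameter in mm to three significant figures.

46.8 mm

Required area A ≥ P/σ_allow = 335000/195 = 1718 mm².
For a solid circular section, d ≥ √(4A/π) = 46.77 mm.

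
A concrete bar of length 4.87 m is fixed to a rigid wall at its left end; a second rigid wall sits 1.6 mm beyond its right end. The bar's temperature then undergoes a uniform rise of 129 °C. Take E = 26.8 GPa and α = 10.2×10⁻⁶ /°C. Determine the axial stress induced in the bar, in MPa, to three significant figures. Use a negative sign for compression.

Free thermal expansion αLΔT = 10.2e-6 · 4870 · 129 = 6.408 mm.
The walls engage after the gap closes; constrained expansion = 6.408 − 1.6 = 4.808 mm.
The walls impose strain ε = −(4.808)/4870 = -9.8726e-04; σ = Eε = 26800 · -9.8726e-04 = -26.46 MPa.

-26.5 MPa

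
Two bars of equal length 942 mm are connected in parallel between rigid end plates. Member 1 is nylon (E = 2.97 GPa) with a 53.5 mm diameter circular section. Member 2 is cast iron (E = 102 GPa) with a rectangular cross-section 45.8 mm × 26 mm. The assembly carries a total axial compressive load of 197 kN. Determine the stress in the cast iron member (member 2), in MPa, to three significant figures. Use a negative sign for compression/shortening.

A_1 = 2248 mm².
A_2 = 1191 mm².
Equal strain + equilibrium ⇒ each member carries load in proportion to AE: A₁E₁ = 6677000 N, A₂E₂ = 121500000 N, ΣAE = 128100000 N.
σ₂ = P·E₂/ΣAE = -197000·102000/128100000 = -156.8 MPa.

-157 MPa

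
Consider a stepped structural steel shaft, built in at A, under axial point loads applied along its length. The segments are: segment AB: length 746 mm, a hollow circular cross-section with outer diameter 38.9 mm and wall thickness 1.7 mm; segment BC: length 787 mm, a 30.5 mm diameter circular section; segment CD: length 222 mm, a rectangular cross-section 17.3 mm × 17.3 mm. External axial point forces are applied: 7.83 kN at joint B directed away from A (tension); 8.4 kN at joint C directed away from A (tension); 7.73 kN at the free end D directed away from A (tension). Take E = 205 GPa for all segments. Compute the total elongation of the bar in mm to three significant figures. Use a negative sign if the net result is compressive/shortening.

0.552 mm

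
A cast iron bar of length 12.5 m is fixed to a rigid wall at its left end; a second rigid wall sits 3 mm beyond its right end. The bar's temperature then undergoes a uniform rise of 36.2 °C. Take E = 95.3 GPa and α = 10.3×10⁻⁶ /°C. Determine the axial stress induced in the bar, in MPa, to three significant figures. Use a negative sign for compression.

Free thermal expansion αLΔT = 10.3e-6 · 12500 · 36.2 = 4.661 mm.
The walls engage after the gap closes; constrained expansion = 4.661 − 3 = 1.661 mm.
The walls impose strain ε = −(1.661)/12500 = -1.3286e-04; σ = Eε = 95300 · -1.3286e-04 = -12.66 MPa.

-12.7 MPa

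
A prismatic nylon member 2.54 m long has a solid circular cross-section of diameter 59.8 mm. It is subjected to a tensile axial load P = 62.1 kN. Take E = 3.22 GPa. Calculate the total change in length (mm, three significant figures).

17.4 mm

A = 2809 mm².
δ_mech = NL/(AE) = 62100·2540/(2809·3220) = 17.44 mm.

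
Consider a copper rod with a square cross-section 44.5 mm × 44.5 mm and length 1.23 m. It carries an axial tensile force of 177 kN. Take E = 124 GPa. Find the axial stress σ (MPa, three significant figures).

89.4 MPa

A = 1980 mm².
σ = N/A = 177000/1980 = 89.38 MPa.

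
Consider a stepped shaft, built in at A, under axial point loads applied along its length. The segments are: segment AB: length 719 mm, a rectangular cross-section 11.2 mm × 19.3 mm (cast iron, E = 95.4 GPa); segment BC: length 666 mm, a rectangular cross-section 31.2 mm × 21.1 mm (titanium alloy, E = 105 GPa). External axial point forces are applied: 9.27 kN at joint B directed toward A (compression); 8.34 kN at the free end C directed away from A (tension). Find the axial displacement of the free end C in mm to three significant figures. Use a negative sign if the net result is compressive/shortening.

0.0479 mm

Internal axial forces (sectioning from the free end, tension +): N_BC = 8.34 kN, N_AB = -0.93 kN.
A_AB = 216.2 mm².
A_BC = 658.3 mm².
δ_AB = -930·719/(216.2·95400) = -0.03243 mm
δ_BC = 8340·666/(658.3·105000) = 0.08036 mm
δ = Σδ_i = 0.04793 mm.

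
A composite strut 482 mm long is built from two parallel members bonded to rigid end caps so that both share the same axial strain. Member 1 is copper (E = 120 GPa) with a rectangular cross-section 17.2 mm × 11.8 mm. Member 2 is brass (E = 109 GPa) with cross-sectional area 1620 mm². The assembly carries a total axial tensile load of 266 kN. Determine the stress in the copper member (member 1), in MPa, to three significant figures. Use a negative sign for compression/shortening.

159 MPa

A_1 = 203 mm².
Equal strain + equilibrium ⇒ each member carries load in proportion to AE: A₁E₁ = 24360000 N, A₂E₂ = 176600000 N, ΣAE = 200900000 N.
σ₁ = P·E₁/ΣAE = 266000·120000/200900000 = 158.9 MPa.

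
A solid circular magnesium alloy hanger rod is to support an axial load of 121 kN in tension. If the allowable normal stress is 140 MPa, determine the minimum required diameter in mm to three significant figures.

33.2 mm

Required area A ≥ P/σ_allow = 121000/140 = 864.3 mm².
For a solid circular section, d ≥ √(4A/π) = 33.17 mm.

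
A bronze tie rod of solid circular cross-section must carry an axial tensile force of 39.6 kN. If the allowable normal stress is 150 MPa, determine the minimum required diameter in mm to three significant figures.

18.3 mm

Required area A ≥ P/σ_allow = 39600/150 = 264 mm².
For a solid circular section, d ≥ √(4A/π) = 18.33 mm.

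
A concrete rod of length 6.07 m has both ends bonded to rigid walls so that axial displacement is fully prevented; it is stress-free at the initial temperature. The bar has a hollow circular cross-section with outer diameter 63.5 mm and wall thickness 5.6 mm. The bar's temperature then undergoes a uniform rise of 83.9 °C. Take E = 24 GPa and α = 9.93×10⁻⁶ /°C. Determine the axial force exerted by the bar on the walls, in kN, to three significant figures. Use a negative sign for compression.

-20.4 kN

Free thermal expansion αLΔT = 9.93e-6 · 6070 · 83.9 = 5.057 mm.
The walls impose strain ε = −(5.057)/6070 = -8.3313e-04; σ = Eε = 24000 · -8.3313e-04 = -20 MPa.
Wall reaction R = σ·A = -20·1019 = -20370 N = -20.37 kN.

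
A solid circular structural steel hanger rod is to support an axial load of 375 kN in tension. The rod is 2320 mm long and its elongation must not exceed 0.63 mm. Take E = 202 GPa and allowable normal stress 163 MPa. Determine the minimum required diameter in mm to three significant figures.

Required area A ≥ P/σ_allow = 375000/163 = 2301 mm².
For a solid circular section, d ≥ √(4A/π) = 54.12 mm.
Elongation limit: A ≥ PL/(Eδ_allow) = 375000·2320/(202000·0.63) = 6836 mm² ⇒ d ≥ 93.3 mm.
The elongation limit governs.

93.3 mm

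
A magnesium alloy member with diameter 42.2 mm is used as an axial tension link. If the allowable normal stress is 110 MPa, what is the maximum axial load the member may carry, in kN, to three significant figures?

154 kN

A = 1399 mm².
P_max = σ_allow · A = 110 · 1399 = 153900 N = 153.9 kN.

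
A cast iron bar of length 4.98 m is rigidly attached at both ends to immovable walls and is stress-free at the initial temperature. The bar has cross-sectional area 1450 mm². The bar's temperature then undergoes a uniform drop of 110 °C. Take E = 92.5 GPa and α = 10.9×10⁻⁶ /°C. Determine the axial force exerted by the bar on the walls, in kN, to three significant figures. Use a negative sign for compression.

Free thermal expansion αLΔT = 10.9e-6 · 4980 · -110 = -5.971 mm.
The walls impose strain ε = −(-5.971)/4980 = 1.1990e-03; σ = Eε = 92500 · 1.1990e-03 = 110.9 MPa.
Wall reaction R = σ·A = 110.9·1450 = 160800 N = 160.8 kN.

161 kN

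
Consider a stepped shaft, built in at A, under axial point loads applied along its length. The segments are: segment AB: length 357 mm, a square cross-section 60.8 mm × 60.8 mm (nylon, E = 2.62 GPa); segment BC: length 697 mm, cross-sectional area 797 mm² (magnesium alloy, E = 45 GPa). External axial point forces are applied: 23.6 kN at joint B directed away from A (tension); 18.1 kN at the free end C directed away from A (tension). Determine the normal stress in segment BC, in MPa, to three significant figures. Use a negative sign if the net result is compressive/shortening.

Internal axial forces (sectioning from the free end, tension +): N_BC = 18.1 kN, N_AB = 41.7 kN.
σ_BC = N_BC/A_BC = 18100/797 = 22.71 MPa.

22.7 MPa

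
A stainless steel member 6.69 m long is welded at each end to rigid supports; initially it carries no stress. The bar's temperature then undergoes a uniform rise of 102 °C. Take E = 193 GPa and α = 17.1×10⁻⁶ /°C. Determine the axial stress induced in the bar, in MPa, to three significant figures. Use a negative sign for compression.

-337 MPa

Free thermal expansion αLΔT = 17.1e-6 · 6690 · 102 = 11.67 mm.
The walls impose strain ε = −(11.67)/6690 = -1.7442e-03; σ = Eε = 193000 · -1.7442e-03 = -336.6 MPa.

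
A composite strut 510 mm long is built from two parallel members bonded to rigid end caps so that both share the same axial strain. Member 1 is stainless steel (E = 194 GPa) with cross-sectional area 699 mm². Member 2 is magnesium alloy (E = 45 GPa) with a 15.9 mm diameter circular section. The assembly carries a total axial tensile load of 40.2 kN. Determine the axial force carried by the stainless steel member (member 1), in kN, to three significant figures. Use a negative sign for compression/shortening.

A_2 = 198.6 mm².
Equal strain + equilibrium ⇒ each member carries load in proportion to AE: A₁E₁ = 135600000 N, A₂E₂ = 8935000 N, ΣAE = 144500000 N.
F₁ = P·A₁E₁/ΣAE = 40200·135600000/144500000 = 37710 N.

37.7 kN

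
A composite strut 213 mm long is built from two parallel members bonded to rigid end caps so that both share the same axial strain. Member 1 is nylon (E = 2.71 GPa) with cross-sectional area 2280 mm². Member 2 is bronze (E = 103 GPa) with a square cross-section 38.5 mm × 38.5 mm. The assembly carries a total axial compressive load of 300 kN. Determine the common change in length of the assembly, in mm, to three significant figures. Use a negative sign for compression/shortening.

-0.402 mm

A_2 = 1482 mm².
Equal strain + equilibrium ⇒ each member carries load in proportion to AE: A₁E₁ = 6179000 N, A₂E₂ = 152700000 N, ΣAE = 158900000 N.
δ = PL/ΣAE = -300000·213/158900000 = -0.4023 mm.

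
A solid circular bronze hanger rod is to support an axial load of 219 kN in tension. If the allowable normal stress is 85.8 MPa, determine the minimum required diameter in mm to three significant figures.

57.0 mm

Required area A ≥ P/σ_allow = 219000/85.8 = 2552 mm².
For a solid circular section, d ≥ √(4A/π) = 57.01 mm.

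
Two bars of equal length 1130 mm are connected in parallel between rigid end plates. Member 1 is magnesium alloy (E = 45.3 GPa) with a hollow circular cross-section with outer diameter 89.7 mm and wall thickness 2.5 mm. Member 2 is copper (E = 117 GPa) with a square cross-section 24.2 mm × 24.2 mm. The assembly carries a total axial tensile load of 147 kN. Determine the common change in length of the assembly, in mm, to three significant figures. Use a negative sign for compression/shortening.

1.67 mm

A_1 = 684.9 mm².
A_2 = 585.6 mm².
Equal strain + equilibrium ⇒ each member carries load in proportion to AE: A₁E₁ = 31020000 N, A₂E₂ = 68520000 N, ΣAE = 99540000 N.
δ = PL/ΣAE = 147000·1130/99540000 = 1.669 mm.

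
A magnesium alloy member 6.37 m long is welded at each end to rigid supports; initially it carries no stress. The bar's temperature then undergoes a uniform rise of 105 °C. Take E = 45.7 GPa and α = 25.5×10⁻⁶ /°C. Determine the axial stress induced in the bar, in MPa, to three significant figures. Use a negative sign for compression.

Free thermal expansion αLΔT = 25.5e-6 · 6370 · 105 = 17.06 mm.
The walls impose strain ε = −(17.06)/6370 = -2.6775e-03; σ = Eε = 45700 · -2.6775e-03 = -122.4 MPa.

-122 MPa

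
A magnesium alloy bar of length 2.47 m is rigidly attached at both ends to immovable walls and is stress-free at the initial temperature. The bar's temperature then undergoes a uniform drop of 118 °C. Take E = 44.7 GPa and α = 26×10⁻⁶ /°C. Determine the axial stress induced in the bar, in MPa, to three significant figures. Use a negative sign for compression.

Free thermal expansion αLΔT = 26e-6 · 2470 · -118 = -7.578 mm.
The walls impose strain ε = −(-7.578)/2470 = 3.0680e-03; σ = Eε = 44700 · 3.0680e-03 = 137.1 MPa.

137 MPa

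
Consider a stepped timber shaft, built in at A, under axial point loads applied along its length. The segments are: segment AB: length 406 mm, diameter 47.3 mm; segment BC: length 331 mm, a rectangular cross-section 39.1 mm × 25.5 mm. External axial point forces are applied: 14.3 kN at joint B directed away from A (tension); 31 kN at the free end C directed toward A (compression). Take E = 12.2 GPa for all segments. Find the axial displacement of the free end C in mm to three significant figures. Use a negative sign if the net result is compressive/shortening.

-1.16 mm

Internal axial forces (sectioning from the free end, tension +): N_BC = -31 kN, N_AB = -16.7 kN.
A_AB = 1757 mm².
A_BC = 997.1 mm².
δ_AB = -16700·406/(1757·12200) = -0.3163 mm
δ_BC = -31000·331/(997.1·12200) = -0.8436 mm
δ = Σδ_i = -1.16 mm.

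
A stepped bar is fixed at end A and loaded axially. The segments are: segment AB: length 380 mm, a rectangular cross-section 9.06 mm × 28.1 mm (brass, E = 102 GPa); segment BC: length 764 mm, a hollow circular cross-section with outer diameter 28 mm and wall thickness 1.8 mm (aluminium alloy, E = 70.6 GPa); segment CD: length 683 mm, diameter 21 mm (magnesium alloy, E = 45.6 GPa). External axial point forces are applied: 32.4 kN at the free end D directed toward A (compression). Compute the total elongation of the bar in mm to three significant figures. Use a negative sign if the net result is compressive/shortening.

Internal axial forces (sectioning from the free end, tension +): N_CD = -32.4 kN, N_BC = -32.4 kN, N_AB = -32.4 kN.
A_AB = 254.6 mm².
A_BC = 148.2 mm².
A_CD = 346.4 mm².
δ_AB = -32400·380/(254.6·102000) = -0.4741 mm
δ_BC = -32400·764/(148.2·70600) = -2.367 mm
δ_CD = -32400·683/(346.4·45600) = -1.401 mm
δ = Σδ_i = -4.242 mm.

-4.24 mm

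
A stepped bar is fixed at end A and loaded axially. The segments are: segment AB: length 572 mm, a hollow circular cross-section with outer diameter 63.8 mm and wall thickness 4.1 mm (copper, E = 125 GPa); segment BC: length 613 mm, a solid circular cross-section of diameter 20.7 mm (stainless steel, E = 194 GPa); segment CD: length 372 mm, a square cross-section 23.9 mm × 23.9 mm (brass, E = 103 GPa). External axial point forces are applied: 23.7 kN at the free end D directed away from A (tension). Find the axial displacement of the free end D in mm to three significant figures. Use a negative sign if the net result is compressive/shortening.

0.513 mm

Internal axial forces (sectioning from the free end, tension +): N_CD = 23.7 kN, N_BC = 23.7 kN, N_AB = 23.7 kN.
A_AB = 769 mm².
A_BC = 336.5 mm².
A_CD = 571.2 mm².
δ_AB = 23700·572/(769·125000) = 0.141 mm
δ_BC = 23700·613/(336.5·194000) = 0.2225 mm
δ_CD = 23700·372/(571.2·103000) = 0.1499 mm
δ = Σδ_i = 0.5134 mm.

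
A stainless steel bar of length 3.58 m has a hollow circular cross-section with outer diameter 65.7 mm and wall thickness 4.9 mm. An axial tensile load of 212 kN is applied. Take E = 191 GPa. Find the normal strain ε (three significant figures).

0.00119

A = 935.9 mm².
σ = N/A = 226.5 MPa; ε = σ/E = 226.5/191000 = 1.186e-03.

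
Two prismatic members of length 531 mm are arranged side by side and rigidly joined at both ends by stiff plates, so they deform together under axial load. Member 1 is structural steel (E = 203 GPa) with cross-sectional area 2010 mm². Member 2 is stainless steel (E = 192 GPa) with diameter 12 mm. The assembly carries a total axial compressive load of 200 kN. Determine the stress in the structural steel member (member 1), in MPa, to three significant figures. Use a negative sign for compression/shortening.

-94.5 MPa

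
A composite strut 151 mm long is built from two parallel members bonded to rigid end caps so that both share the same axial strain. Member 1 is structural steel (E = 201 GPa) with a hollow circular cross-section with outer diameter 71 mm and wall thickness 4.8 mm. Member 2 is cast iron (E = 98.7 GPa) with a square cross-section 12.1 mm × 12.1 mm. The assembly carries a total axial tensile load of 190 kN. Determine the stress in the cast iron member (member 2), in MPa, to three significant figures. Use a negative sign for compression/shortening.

87.2 MPa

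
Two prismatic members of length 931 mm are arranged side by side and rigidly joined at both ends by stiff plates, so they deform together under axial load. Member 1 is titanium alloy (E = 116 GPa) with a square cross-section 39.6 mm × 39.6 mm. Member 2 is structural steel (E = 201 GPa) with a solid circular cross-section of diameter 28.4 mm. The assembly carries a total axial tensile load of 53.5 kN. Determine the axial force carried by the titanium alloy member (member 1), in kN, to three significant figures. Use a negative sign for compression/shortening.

31.5 kN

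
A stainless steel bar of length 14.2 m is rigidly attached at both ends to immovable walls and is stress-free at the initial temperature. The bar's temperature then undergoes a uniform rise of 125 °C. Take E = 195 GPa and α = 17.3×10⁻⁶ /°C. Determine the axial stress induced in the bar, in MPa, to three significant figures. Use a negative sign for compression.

Free thermal expansion αLΔT = 17.3e-6 · 14200 · 125 = 30.71 mm.
The walls impose strain ε = −(30.71)/14200 = -2.1625e-03; σ = Eε = 195000 · -2.1625e-03 = -421.7 MPa.

-422 MPa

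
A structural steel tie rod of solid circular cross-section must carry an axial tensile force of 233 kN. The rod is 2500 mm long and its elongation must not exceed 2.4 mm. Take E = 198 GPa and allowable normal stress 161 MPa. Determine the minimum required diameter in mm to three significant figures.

Required area A ≥ P/σ_allow = 233000/161 = 1447 mm².
For a solid circular section, d ≥ √(4A/π) = 42.93 mm.
Elongation limit: A ≥ PL/(Eδ_allow) = 233000·2500/(198000·2.4) = 1226 mm² ⇒ d ≥ 39.51 mm.
The stress limit governs.

42.9 mm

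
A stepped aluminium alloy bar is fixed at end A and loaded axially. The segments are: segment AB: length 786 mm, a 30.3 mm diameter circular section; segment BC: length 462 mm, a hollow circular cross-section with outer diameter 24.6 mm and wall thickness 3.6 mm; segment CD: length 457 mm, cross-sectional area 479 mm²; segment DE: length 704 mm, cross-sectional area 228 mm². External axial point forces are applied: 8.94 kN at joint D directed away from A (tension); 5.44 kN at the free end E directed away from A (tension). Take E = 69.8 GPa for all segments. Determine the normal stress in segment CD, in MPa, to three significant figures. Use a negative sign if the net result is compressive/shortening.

30.0 MPa

Internal axial forces (sectioning from the free end, tension +): N_DE = 5.44 kN, N_CD = 14.38 kN, N_BC = 14.38 kN, N_AB = 14.38 kN.
σ_CD = N_CD/A_CD = 14380/479 = 30.02 MPa.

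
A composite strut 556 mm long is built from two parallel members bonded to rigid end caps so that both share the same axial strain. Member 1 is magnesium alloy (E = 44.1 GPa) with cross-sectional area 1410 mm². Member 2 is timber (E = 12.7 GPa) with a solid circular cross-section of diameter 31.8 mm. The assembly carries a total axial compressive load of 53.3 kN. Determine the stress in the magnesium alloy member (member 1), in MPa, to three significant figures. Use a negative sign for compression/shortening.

A_2 = 794.2 mm².
Equal strain + equilibrium ⇒ each member carries load in proportion to AE: A₁E₁ = 62180000 N, A₂E₂ = 10090000 N, ΣAE = 72270000 N.
σ₁ = P·E₁/ΣAE = -53300·44100/72270000 = -32.53 MPa.

-32.5 MPa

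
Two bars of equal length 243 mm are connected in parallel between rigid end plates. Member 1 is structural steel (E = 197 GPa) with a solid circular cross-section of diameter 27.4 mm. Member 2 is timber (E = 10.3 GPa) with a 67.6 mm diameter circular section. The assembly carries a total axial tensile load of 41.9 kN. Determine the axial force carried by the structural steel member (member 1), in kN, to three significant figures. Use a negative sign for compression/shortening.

A_1 = 589.6 mm².
A_2 = 3589 mm².
Equal strain + equilibrium ⇒ each member carries load in proportion to AE: A₁E₁ = 116200000 N, A₂E₂ = 36970000 N, ΣAE = 153100000 N.
F₁ = P·A₁E₁/ΣAE = 41900·116200000/153100000 = 31780 N.

31.8 kN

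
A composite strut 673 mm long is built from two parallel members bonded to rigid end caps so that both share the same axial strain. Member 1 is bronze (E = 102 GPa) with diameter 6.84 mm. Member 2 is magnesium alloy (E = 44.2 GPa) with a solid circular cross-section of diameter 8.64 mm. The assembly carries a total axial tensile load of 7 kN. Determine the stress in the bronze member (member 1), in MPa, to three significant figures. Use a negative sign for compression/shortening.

A_1 = 36.75 mm².
A_2 = 58.63 mm².
Equal strain + equilibrium ⇒ each member carries load in proportion to AE: A₁E₁ = 3748000 N, A₂E₂ = 2591000 N, ΣAE = 6339000 N.
σ₁ = P·E₁/ΣAE = 7000·102000/6339000 = 112.6 MPa.

113 MPa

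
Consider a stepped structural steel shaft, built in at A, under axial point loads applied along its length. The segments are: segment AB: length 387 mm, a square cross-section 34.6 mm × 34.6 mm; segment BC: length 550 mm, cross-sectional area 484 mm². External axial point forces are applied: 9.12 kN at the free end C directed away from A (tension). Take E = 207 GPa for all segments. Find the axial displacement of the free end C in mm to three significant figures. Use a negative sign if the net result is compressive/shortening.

Internal axial forces (sectioning from the free end, tension +): N_BC = 9.12 kN, N_AB = 9.12 kN.
A_AB = 1197 mm².
δ_AB = 9120·387/(1197·207000) = 0.01424 mm
δ_BC = 9120·550/(484·207000) = 0.05007 mm
δ = Σδ_i = 0.06431 mm.

0.0643 mm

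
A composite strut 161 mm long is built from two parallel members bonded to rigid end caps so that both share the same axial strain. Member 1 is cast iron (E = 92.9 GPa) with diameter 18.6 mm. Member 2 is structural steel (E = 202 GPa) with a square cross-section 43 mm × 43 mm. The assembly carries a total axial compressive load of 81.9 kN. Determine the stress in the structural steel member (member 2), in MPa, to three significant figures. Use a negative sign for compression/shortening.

A_1 = 271.7 mm².
A_2 = 1849 mm².
Equal strain + equilibrium ⇒ each member carries load in proportion to AE: A₁E₁ = 25240000 N, A₂E₂ = 373500000 N, ΣAE = 398700000 N.
σ₂ = P·E₂/ΣAE = -81900·202000/398700000 = -41.49 MPa.

-41.5 MPa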